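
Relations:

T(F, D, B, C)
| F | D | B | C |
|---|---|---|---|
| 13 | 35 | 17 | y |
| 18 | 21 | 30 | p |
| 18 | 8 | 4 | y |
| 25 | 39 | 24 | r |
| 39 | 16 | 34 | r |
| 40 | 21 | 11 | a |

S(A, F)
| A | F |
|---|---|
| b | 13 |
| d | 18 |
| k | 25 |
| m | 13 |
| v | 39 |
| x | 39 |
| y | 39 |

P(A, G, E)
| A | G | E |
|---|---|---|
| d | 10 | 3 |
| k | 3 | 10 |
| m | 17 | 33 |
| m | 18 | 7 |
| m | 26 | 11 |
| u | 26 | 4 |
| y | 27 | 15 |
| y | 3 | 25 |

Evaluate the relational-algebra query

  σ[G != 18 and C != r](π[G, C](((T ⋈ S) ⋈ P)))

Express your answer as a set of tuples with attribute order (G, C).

Joining T and S on F yields {(13, 35, 17, y, b), (13, 35, 17, y, m), (18, 21, 30, p, d), (18, 8, 4, y, d), (25, 39, 24, r, k), (39, 16, 34, r, v), (39, 16, 34, r, x), (39, 16, 34, r, y)}.
Joining (T ⋈ S) and P on A yields {(13, 35, 17, y, m, 17, 33), (13, 35, 17, y, m, 18, 7), (13, 35, 17, y, m, 26, 11), (18, 21, 30, p, d, 10, 3), (18, 8, 4, y, d, 10, 3), (25, 39, 24, r, k, 3, 10), (39, 16, 34, r, y, 27, 15), (39, 16, 34, r, y, 3, 25)}.
π_{G, C} gives {(10, p), (10, y), (17, y), (18, y), (26, y), (27, r), (3, r)} (1 duplicate(s) eliminated).
Filtering on G != 18 and C != r leaves {(10, p), (10, y), (17, y), (26, y)}.

{(10, p), (10, y), (17, y), (26, y)}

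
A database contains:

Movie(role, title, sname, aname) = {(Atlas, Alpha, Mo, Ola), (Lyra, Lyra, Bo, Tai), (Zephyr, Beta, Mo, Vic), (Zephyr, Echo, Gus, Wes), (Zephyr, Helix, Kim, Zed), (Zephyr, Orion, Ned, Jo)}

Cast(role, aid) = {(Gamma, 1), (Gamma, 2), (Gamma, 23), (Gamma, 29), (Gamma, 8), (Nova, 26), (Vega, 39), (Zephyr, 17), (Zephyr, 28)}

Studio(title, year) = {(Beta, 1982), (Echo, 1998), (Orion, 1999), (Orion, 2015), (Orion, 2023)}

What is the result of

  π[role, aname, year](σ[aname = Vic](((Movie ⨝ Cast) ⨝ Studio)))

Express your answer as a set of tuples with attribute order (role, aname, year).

Movie ⋈ Cast (natural join on role): {(Zephyr, Beta, Mo, Vic, 17), (Zephyr, Beta, Mo, Vic, 28), (Zephyr, Echo, Gus, Wes, 17), (Zephyr, Echo, Gus, Wes, 28), (Zephyr, Helix, Kim, Zed, 17), (Zephyr, Helix, Kim, Zed, 28), (Zephyr, Orion, Ned, Jo, 17), (Zephyr, Orion, Ned, Jo, 28)}
(Movie ⨝ Cast) ⋈ Studio (natural join on title): {(Zephyr, Beta, Mo, Vic, 17, 1982), (Zephyr, Beta, Mo, Vic, 28, 1982), (Zephyr, Echo, Gus, Wes, 17, 1998), (Zephyr, Echo, Gus, Wes, 28, 1998), (Zephyr, Orion, Ned, Jo, 17, 1999), (Zephyr, Orion, Ned, Jo, 17, 2015), (Zephyr, Orion, Ned, Jo, 17, 2023), (Zephyr, Orion, Ned, Jo, 28, 1999), (Zephyr, Orion, Ned, Jo, 28, 2015), (Zephyr, Orion, Ned, Jo, 28, 2023)}
Selection aname = Vic: {(Zephyr, Beta, Mo, Vic, 17, 1982), (Zephyr, Beta, Mo, Vic, 28, 1982)}
π_{role, aname, year} gives {(Zephyr, Vic, 1982)} (1 duplicate(s) eliminated).

{(Zephyr, Vic, 1982)}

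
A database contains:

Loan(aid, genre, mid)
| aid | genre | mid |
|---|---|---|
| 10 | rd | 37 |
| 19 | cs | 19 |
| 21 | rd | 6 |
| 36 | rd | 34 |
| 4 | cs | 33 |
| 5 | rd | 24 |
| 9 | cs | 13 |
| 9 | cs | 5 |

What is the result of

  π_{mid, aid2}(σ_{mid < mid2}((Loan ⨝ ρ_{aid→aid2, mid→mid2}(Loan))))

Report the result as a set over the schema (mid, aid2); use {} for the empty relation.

ρ[aid→aid2, mid→mid2]: schema becomes (aid2, genre, mid2); tuples unchanged.
Loan ⋈ ρ_{aid→aid2, mid→mid2}(Loan) (natural join on genre): {(10, rd, 37, 10, 37), (10, rd, 37, 21, 6), (10, rd, 37, 36, 34), (10, rd, 37, 5, 24), (19, cs, 19, 19, 19), (19, cs, 19, 4, 33), (19, cs, 19, 9, 13), (19, cs, 19, 9, 5), (21, rd, 6, 10, 37), (21, rd, 6, 21, 6), (21, rd, 6, 36, 34), (21, rd, 6, 5, 24), (36, rd, 34, 10, 37), (36, rd, 34, 21, 6), (36, rd, 34, 36, 34), (36, rd, 34, 5, 24), (4, cs, 33, 19, 19), (4, cs, 33, 4, 33), (4, cs, 33, 9, 13), (4, cs, 33, 9, 5), (5, rd, 24, 10, 37), (5, rd, 24, 21, 6), (5, rd, 24, 36, 34), (5, rd, 24, 5, 24), (9, cs, 13, 19, 19), (9, cs, 13, 4, 33), (9, cs, 13, 9, 13), (9, cs, 13, 9, 5), (9, cs, 5, 19, 19), (9, cs, 5, 4, 33), (9, cs, 5, 9, 13), (9, cs, 5, 9, 5)}
Filtering on mid < mid2 leaves {(19, cs, 19, 4, 33), (21, rd, 6, 10, 37), (21, rd, 6, 36, 34), (21, rd, 6, 5, 24), (36, rd, 34, 10, 37), (5, rd, 24, 10, 37), (5, rd, 24, 36, 34), (9, cs, 13, 19, 19), (9, cs, 13, 4, 33), (9, cs, 5, 19, 19), (9, cs, 5, 4, 33), (9, cs, 5, 9, 13)}.
Projecting to mid, aid2: {(13, 19), (13, 4), (19, 4), (24, 10), (24, 36), (34, 10), (5, 19), (5, 4), (5, 9), (6, 10), (6, 36), (6, 5)}

{(13, 19), (13, 4), (19, 4), (24, 10), (24, 36), (34, 10), (5, 19), (5, 4), (5, 9), (6, 10), (6, 36), (6, 5)}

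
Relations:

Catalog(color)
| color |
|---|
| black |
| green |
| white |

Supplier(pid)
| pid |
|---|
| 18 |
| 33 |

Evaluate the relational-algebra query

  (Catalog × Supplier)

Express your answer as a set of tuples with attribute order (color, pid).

{(black, 18), (black, 33), (green, 18), (green, 33), (white, 18), (white, 33)}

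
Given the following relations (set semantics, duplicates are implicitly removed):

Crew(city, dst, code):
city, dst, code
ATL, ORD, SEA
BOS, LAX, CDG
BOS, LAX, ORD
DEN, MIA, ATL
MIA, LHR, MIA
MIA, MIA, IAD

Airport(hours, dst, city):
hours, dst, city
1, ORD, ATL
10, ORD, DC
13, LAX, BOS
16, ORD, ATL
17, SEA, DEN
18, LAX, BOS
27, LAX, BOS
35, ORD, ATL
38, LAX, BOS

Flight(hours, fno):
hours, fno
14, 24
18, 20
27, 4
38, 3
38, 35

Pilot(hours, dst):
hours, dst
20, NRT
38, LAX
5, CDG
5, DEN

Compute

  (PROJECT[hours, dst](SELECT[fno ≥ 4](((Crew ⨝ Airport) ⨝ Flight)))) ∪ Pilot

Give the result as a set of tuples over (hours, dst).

Crew ⋈ Airport (natural join on city, dst): {(ATL, ORD, SEA, 1), (ATL, ORD, SEA, 16), (ATL, ORD, SEA, 35), (BOS, LAX, CDG, 13), (BOS, LAX, CDG, 18), (BOS, LAX, CDG, 27), (BOS, LAX, CDG, 38), (BOS, LAX, ORD, 13), (BOS, LAX, ORD, 18), (BOS, LAX, ORD, 27), (BOS, LAX, ORD, 38)}
(Crew ⨝ Airport) ⋈ Flight (natural join on hours): {(BOS, LAX, CDG, 18, 20), (BOS, LAX, CDG, 27, 4), (BOS, LAX, CDG, 38, 3), (BOS, LAX, CDG, 38, 35), (BOS, LAX, ORD, 18, 20), (BOS, LAX, ORD, 27, 4), (BOS, LAX, ORD, 38, 3), (BOS, LAX, ORD, 38, 35)}
Apply σ_{fno ≥ 4}; surviving tuples: {(BOS, LAX, CDG, 18, 20), (BOS, LAX, CDG, 27, 4), (BOS, LAX, CDG, 38, 35), (BOS, LAX, ORD, 18, 20), (BOS, LAX, ORD, 27, 4), (BOS, LAX, ORD, 38, 35)}
Projecting to hours, dst (3 duplicate(s) eliminated): {(18, LAX), (27, LAX), (38, LAX)}
Union: {(18, LAX), (27, LAX), (38, LAX)} with {(20, NRT), (38, LAX), (5, CDG), (5, DEN)} → {(18, LAX), (20, NRT), (27, LAX), (38, LAX), (5, CDG), (5, DEN)}

{(18, LAX), (20, NRT), (27, LAX), (38, LAX), (5, CDG), (5, DEN)}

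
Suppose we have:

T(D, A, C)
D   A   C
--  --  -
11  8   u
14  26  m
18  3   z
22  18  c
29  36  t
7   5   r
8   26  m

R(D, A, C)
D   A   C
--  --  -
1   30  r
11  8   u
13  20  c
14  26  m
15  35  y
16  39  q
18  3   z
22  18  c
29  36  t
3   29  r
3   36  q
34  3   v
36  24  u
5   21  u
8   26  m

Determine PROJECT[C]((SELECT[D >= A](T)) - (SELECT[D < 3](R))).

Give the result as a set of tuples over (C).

{c, r, u, z}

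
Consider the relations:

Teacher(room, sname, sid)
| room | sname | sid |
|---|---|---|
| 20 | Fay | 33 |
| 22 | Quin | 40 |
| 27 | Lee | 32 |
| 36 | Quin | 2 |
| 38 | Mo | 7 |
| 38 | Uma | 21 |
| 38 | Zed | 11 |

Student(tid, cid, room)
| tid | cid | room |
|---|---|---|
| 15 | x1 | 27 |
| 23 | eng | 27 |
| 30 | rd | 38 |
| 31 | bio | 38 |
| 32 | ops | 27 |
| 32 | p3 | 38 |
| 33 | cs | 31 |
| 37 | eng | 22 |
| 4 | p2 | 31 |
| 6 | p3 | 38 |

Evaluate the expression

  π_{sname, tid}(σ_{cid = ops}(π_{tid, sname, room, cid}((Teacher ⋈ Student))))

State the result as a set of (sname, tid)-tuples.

{(Lee, 32)}

Natural join on room: {(22, Quin, 40, 37, eng), (27, Lee, 32, 15, x1), (27, Lee, 32, 23, eng), (27, Lee, 32, 32, ops), (38, Mo, 7, 30, rd), (38, Mo, 7, 31, bio), (38, Mo, 7, 32, p3), (38, Mo, 7, 6, p3), (38, Uma, 21, 30, rd), (38, Uma, 21, 31, bio), (38, Uma, 21, 32, p3), (38, Uma, 21, 6, p3), (38, Zed, 11, 30, rd), (38, Zed, 11, 31, bio), (38, Zed, 11, 32, p3), (38, Zed, 11, 6, p3)}
π[tid, sname, room, cid]: project onto (tid, sname, room, cid) → {(15, Lee, 27, x1), (23, Lee, 27, eng), (30, Mo, 38, rd), (30, Uma, 38, rd), (30, Zed, 38, rd), (31, Mo, 38, bio), (31, Uma, 38, bio), (31, Zed, 38, bio), (32, Lee, 27, ops), (32, Mo, 38, p3), (32, Uma, 38, p3), (32, Zed, 38, p3), (37, Quin, 22, eng), (6, Mo, 38, p3), (6, Uma, 38, p3), (6, Zed, 38, p3)}
Selection cid = ops: {(32, Lee, 27, ops)}
π[sname, tid]: project onto (sname, tid) → {(Lee, 32)}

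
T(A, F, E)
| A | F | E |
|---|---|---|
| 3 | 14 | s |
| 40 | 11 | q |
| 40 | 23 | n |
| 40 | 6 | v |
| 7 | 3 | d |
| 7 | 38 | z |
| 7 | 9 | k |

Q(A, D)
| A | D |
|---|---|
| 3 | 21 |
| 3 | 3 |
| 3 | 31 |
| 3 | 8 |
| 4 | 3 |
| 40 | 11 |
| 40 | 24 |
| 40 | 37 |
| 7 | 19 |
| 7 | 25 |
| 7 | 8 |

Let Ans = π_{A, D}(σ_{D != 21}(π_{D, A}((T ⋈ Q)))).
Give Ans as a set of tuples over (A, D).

{(3, 3), (3, 31), (3, 8), (40, 11), (40, 24), (40, 37), (7, 19), (7, 25), (7, 8)}

T ⋈ Q (natural join on A): {(3, 14, s, 21), (3, 14, s, 3), (3, 14, s, 31), (3, 14, s, 8), (40, 11, q, 11), (40, 11, q, 24), (40, 11, q, 37), (40, 23, n, 11), (40, 23, n, 24), (40, 23, n, 37), (40, 6, v, 11), (40, 6, v, 24), (40, 6, v, 37), (7, 3, d, 19), (7, 3, d, 25), (7, 3, d, 8), (7, 38, z, 19), (7, 38, z, 25), (7, 38, z, 8), (7, 9, k, 19), (7, 9, k, 25), (7, 9, k, 8)}
π_{D, A} gives {(11, 40), (19, 7), (21, 3), (24, 40), (25, 7), (3, 3), (31, 3), (37, 40), (8, 3), (8, 7)} (12 duplicate(s) eliminated).
σ[D != 21]: keep tuples satisfying D != 21 → {(11, 40), (19, 7), (24, 40), (25, 7), (3, 3), (31, 3), (37, 40), (8, 3), (8, 7)}
π_{A, D} gives {(3, 3), (3, 31), (3, 8), (40, 11), (40, 24), (40, 37), (7, 19), (7, 25), (7, 8)}.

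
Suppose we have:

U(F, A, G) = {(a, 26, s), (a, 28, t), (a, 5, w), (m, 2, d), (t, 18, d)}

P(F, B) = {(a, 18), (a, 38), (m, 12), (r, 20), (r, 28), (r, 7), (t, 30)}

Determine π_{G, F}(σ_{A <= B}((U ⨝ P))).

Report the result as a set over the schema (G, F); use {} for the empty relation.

{(d, m), (d, t), (s, a), (t, a), (w, a)}

U ⋈ P (natural join on F): {(a, 26, s, 18), (a, 26, s, 38), (a, 28, t, 18), (a, 28, t, 38), (a, 5, w, 18), (a, 5, w, 38), (m, 2, d, 12), (t, 18, d, 30)}
σ[A <= B]: keep tuples satisfying A <= B → {(a, 26, s, 38), (a, 28, t, 38), (a, 5, w, 18), (a, 5, w, 38), (m, 2, d, 12), (t, 18, d, 30)}
π[G, F]: project onto (G, F) (1 duplicate(s) eliminated) → {(d, m), (d, t), (s, a), (t, a), (w, a)}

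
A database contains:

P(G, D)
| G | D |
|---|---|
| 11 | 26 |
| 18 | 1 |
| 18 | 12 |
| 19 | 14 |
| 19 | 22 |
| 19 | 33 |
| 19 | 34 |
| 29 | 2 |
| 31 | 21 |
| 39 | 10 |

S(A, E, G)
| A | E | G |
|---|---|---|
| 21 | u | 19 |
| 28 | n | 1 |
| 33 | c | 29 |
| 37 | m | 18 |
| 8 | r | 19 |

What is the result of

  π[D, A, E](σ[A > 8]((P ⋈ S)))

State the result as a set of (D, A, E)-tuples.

P ⋈ S (natural join on G): {(18, 1, 37, m), (18, 12, 37, m), (19, 14, 21, u), (19, 14, 8, r), (19, 22, 21, u), (19, 22, 8, r), (19, 33, 21, u), (19, 33, 8, r), (19, 34, 21, u), (19, 34, 8, r), (29, 2, 33, c)}
Apply σ_{A > 8}; surviving tuples: {(18, 1, 37, m), (18, 12, 37, m), (19, 14, 21, u), (19, 22, 21, u), (19, 33, 21, u), (19, 34, 21, u), (29, 2, 33, c)}
π[D, A, E]: project onto (D, A, E) → {(1, 37, m), (12, 37, m), (14, 21, u), (2, 33, c), (22, 21, u), (33, 21, u), (34, 21, u)}

{(1, 37, m), (12, 37, m), (14, 21, u), (2, 33, c), (22, 21, u), (33, 21, u), (34, 21, u)}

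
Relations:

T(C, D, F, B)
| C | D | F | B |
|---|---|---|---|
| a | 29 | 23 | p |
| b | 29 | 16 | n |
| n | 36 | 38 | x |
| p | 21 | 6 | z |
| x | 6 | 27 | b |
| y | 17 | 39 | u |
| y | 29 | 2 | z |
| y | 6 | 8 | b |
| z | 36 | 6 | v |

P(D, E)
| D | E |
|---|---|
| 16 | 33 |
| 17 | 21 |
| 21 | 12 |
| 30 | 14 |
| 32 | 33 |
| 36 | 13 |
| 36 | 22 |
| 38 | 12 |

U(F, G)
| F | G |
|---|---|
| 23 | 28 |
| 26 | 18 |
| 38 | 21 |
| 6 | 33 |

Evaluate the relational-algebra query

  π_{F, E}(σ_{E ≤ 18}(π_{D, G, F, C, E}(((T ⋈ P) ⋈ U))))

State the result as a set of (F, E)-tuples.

{(38, 13), (6, 12), (6, 13)}

Natural join on D: {(n, 36, 38, x, 13), (n, 36, 38, x, 22), (p, 21, 6, z, 12), (y, 17, 39, u, 21), (z, 36, 6, v, 13), (z, 36, 6, v, 22)}
Natural join on F: {(n, 36, 38, x, 13, 21), (n, 36, 38, x, 22, 21), (p, 21, 6, z, 12, 33), (z, 36, 6, v, 13, 33), (z, 36, 6, v, 22, 33)}
π[D, G, F, C, E]: project onto (D, G, F, C, E) → {(21, 33, 6, p, 12), (36, 21, 38, n, 13), (36, 21, 38, n, 22), (36, 33, 6, z, 13), (36, 33, 6, z, 22)}
Selection E ≤ 18: {(21, 33, 6, p, 12), (36, 21, 38, n, 13), (36, 33, 6, z, 13)}
π[F, E]: project onto (F, E) → {(38, 13), (6, 12), (6, 13)}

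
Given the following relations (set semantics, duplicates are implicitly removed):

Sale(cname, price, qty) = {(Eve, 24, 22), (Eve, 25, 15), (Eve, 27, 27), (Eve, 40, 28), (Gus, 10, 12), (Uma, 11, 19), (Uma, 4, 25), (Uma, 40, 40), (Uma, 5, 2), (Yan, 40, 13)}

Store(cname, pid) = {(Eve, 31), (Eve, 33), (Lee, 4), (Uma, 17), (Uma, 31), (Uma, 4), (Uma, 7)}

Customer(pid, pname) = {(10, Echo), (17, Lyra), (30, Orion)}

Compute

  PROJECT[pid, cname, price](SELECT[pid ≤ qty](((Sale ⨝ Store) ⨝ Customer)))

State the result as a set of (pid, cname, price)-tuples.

{(17, Uma, 11), (17, Uma, 4), (17, Uma, 40)}

Natural join on cname: {(Eve, 24, 22, 31), (Eve, 24, 22, 33), (Eve, 25, 15, 31), (Eve, 25, 15, 33), (Eve, 27, 27, 31), (Eve, 27, 27, 33), (Eve, 40, 28, 31), (Eve, 40, 28, 33), (Uma, 11, 19, 17), (Uma, 11, 19, 31), (Uma, 11, 19, 4), (Uma, 11, 19, 7), (Uma, 4, 25, 17), (Uma, 4, 25, 31), (Uma, 4, 25, 4), (Uma, 4, 25, 7), (Uma, 40, 40, 17), (Uma, 40, 40, 31), (Uma, 40, 40, 4), (Uma, 40, 40, 7), (Uma, 5, 2, 17), (Uma, 5, 2, 31), (Uma, 5, 2, 4), (Uma, 5, 2, 7)}
Natural join on pid: {(Uma, 11, 19, 17, Lyra), (Uma, 4, 25, 17, Lyra), (Uma, 40, 40, 17, Lyra), (Uma, 5, 2, 17, Lyra)}
Filtering on pid ≤ qty leaves {(Uma, 11, 19, 17, Lyra), (Uma, 4, 25, 17, Lyra), (Uma, 40, 40, 17, Lyra)}.
Projecting to pid, cname, price: {(17, Uma, 11), (17, Uma, 4), (17, Uma, 40)}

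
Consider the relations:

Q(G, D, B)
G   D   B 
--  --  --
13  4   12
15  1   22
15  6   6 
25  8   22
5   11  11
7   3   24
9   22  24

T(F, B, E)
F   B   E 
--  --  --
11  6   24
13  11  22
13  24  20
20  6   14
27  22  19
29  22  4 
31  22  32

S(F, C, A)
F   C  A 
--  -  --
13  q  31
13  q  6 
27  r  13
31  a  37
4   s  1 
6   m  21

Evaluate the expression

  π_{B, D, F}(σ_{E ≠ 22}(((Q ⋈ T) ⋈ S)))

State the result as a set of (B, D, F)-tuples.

{(22, 1, 27), (22, 1, 31), (22, 8, 27), (22, 8, 31), (24, 22, 13), (24, 3, 13)}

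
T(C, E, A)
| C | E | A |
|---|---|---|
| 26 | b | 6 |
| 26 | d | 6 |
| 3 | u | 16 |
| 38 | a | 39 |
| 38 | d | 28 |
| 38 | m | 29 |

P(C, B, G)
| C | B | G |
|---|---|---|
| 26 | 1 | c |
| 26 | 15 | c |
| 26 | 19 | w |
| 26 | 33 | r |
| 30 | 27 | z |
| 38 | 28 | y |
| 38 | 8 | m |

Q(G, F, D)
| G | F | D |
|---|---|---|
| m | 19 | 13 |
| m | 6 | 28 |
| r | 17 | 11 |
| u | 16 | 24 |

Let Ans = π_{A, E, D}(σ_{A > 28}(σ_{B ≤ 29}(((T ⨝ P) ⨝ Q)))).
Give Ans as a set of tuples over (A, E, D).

Natural join on C: {(26, b, 6, 1, c), (26, b, 6, 15, c), (26, b, 6, 19, w), (26, b, 6, 33, r), (26, d, 6, 1, c), (26, d, 6, 15, c), (26, d, 6, 19, w), (26, d, 6, 33, r), (38, a, 39, 28, y), (38, a, 39, 8, m), (38, d, 28, 28, y), (38, d, 28, 8, m), (38, m, 29, 28, y), (38, m, 29, 8, m)}
Natural join on G: {(26, b, 6, 33, r, 17, 11), (26, d, 6, 33, r, 17, 11), (38, a, 39, 8, m, 19, 13), (38, a, 39, 8, m, 6, 28), (38, d, 28, 8, m, 19, 13), (38, d, 28, 8, m, 6, 28), (38, m, 29, 8, m, 19, 13), (38, m, 29, 8, m, 6, 28)}
Apply σ_{B ≤ 29}; surviving tuples: {(38, a, 39, 8, m, 19, 13), (38, a, 39, 8, m, 6, 28), (38, d, 28, 8, m, 19, 13), (38, d, 28, 8, m, 6, 28), (38, m, 29, 8, m, 19, 13), (38, m, 29, 8, m, 6, 28)}
Apply σ_{A > 28}; surviving tuples: {(38, a, 39, 8, m, 19, 13), (38, a, 39, 8, m, 6, 28), (38, m, 29, 8, m, 19, 13), (38, m, 29, 8, m, 6, 28)}
π[A, E, D]: project onto (A, E, D) → {(29, m, 13), (29, m, 28), (39, a, 13), (39, a, 28)}

{(29, m, 13), (29, m, 28), (39, a, 13), (39, a, 28)}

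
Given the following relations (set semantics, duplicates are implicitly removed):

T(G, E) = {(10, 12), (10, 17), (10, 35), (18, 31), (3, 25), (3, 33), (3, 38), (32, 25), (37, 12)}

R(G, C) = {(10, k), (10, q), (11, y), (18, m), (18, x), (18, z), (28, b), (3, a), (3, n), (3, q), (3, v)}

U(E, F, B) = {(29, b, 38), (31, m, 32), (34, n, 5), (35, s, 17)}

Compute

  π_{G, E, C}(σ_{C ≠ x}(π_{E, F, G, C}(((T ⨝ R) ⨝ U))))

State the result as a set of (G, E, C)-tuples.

{(10, 35, k), (10, 35, q), (18, 31, m), (18, 31, z)}

T ⋈ R (natural join on G): {(10, 12, k), (10, 12, q), (10, 17, k), (10, 17, q), (10, 35, k), (10, 35, q), (18, 31, m), (18, 31, x), (18, 31, z), (3, 25, a), (3, 25, n), (3, 25, q), (3, 25, v), (3, 33, a), (3, 33, n), (3, 33, q), (3, 33, v), (3, 38, a), (3, 38, n), (3, 38, q), (3, 38, v)}
(T ⨝ R) ⋈ U (natural join on E): {(10, 35, k, s, 17), (10, 35, q, s, 17), (18, 31, m, m, 32), (18, 31, x, m, 32), (18, 31, z, m, 32)}
Keep only column(s) E, F, G, C: {(31, m, 18, m), (31, m, 18, x), (31, m, 18, z), (35, s, 10, k), (35, s, 10, q)}
σ[C ≠ x]: keep tuples satisfying C ≠ x → {(31, m, 18, m), (31, m, 18, z), (35, s, 10, k), (35, s, 10, q)}
Keep only column(s) G, E, C: {(10, 35, k), (10, 35, q), (18, 31, m), (18, 31, z)}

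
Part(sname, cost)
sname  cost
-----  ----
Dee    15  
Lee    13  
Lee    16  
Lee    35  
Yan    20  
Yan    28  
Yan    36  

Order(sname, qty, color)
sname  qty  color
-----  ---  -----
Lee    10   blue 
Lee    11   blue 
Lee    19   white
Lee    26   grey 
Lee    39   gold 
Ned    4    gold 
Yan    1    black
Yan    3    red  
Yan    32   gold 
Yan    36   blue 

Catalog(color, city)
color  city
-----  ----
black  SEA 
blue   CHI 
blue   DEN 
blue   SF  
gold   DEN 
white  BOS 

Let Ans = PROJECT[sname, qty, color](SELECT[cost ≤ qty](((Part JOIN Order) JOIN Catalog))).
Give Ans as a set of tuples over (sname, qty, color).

{(Lee, 19, white), (Lee, 39, gold), (Yan, 32, gold), (Yan, 36, blue)}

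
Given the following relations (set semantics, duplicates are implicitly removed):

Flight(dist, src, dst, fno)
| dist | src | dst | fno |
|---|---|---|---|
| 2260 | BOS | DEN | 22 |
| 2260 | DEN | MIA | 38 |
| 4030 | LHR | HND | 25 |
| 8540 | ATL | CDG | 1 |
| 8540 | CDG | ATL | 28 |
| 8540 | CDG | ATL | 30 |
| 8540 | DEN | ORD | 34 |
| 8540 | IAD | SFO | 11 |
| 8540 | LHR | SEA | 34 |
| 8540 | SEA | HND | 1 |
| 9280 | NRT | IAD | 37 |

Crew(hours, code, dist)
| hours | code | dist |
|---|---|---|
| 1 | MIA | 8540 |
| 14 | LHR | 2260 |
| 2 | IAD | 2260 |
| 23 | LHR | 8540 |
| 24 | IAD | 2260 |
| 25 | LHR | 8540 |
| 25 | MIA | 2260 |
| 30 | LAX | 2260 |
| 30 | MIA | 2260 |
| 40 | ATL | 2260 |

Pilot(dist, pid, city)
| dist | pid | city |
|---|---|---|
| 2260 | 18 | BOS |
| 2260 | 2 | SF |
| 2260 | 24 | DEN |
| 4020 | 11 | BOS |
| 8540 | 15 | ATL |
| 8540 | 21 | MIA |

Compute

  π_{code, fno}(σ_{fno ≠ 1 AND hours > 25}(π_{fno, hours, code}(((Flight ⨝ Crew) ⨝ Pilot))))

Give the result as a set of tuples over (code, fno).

{(ATL, 22), (ATL, 38), (LAX, 22), (LAX, 38), (MIA, 22), (MIA, 38)}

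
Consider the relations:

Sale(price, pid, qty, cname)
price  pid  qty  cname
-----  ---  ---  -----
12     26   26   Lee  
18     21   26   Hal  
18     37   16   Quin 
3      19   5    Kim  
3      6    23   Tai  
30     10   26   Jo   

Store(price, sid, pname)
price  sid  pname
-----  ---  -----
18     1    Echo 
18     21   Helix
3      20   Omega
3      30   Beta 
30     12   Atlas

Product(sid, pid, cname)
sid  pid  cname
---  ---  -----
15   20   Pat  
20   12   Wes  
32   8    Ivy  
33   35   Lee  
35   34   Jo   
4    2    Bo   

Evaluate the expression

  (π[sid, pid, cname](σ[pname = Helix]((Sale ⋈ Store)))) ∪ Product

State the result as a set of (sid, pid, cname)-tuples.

Joining Sale and Store on price yields {(18, 21, 26, Hal, 1, Echo), (18, 21, 26, Hal, 21, Helix), (18, 37, 16, Quin, 1, Echo), (18, 37, 16, Quin, 21, Helix), (3, 19, 5, Kim, 20, Omega), (3, 19, 5, Kim, 30, Beta), (3, 6, 23, Tai, 20, Omega), (3, 6, 23, Tai, 30, Beta), (30, 10, 26, Jo, 12, Atlas)}.
Apply σ_{pname = Helix}; surviving tuples: {(18, 21, 26, Hal, 21, Helix), (18, 37, 16, Quin, 21, Helix)}
Keep only column(s) sid, pid, cname: {(21, 21, Hal), (21, 37, Quin)}
Taking the union: {(15, 20, Pat), (20, 12, Wes), (21, 21, Hal), (21, 37, Quin), (32, 8, Ivy), (33, 35, Lee), (35, 34, Jo), (4, 2, Bo)}

{(15, 20, Pat), (20, 12, Wes), (21, 21, Hal), (21, 37, Quin), (32, 8, Ivy), (33, 35, Lee), (35, 34, Jo), (4, 2, Bo)}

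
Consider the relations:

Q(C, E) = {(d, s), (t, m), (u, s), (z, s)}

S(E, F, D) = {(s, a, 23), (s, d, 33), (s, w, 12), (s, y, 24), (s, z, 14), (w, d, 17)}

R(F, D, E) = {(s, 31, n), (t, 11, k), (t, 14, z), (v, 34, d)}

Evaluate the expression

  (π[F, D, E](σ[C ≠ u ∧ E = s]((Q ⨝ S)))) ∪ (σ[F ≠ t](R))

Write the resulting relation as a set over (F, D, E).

Natural join on E: {(d, s, a, 23), (d, s, d, 33), (d, s, w, 12), (d, s, y, 24), (d, s, z, 14), (u, s, a, 23), (u, s, d, 33), (u, s, w, 12), (u, s, y, 24), (u, s, z, 14), (z, s, a, 23), (z, s, d, 33), (z, s, w, 12), (z, s, y, 24), (z, s, z, 14)}
Filtering on C ≠ u ∧ E = s leaves {(d, s, a, 23), (d, s, d, 33), (d, s, w, 12), (d, s, y, 24), (d, s, z, 14), (z, s, a, 23), (z, s, d, 33), (z, s, w, 12), (z, s, y, 24), (z, s, z, 14)}.
π[F, D, E]: project onto (F, D, E) (5 duplicate(s) eliminated) → {(a, 23, s), (d, 33, s), (w, 12, s), (y, 24, s), (z, 14, s)}
Filtering on F ≠ t leaves {(s, 31, n), (v, 34, d)}.
Taking the union: {(a, 23, s), (d, 33, s), (s, 31, n), (v, 34, d), (w, 12, s), (y, 24, s), (z, 14, s)}

{(a, 23, s), (d, 33, s), (s, 31, n), (v, 34, d), (w, 12, s), (y, 24, s), (z, 14, s)}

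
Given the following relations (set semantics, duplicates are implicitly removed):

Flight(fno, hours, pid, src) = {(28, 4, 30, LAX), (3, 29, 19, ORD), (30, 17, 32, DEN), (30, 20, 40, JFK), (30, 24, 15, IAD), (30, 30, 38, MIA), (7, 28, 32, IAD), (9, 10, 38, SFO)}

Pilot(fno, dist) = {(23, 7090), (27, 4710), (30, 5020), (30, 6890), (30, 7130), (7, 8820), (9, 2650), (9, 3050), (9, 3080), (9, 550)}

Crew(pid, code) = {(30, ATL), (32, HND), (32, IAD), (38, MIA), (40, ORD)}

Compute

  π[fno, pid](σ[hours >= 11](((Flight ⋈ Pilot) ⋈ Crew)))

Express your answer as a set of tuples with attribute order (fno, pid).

{(30, 32), (30, 38), (30, 40), (7, 32)}

Joining Flight and Pilot on fno yields {(30, 17, 32, DEN, 5020), (30, 17, 32, DEN, 6890), (30, 17, 32, DEN, 7130), (30, 20, 40, JFK, 5020), (30, 20, 40, JFK, 6890), (30, 20, 40, JFK, 7130), (30, 24, 15, IAD, 5020), (30, 24, 15, IAD, 6890), (30, 24, 15, IAD, 7130), (30, 30, 38, MIA, 5020), (30, 30, 38, MIA, 6890), (30, 30, 38, MIA, 7130), (7, 28, 32, IAD, 8820), (9, 10, 38, SFO, 2650), (9, 10, 38, SFO, 3050), (9, 10, 38, SFO, 3080), (9, 10, 38, SFO, 550)}.
Joining (Flight ⋈ Pilot) and Crew on pid yields {(30, 17, 32, DEN, 5020, HND), (30, 17, 32, DEN, 5020, IAD), (30, 17, 32, DEN, 6890, HND), (30, 17, 32, DEN, 6890, IAD), (30, 17, 32, DEN, 7130, HND), (30, 17, 32, DEN, 7130, IAD), (30, 20, 40, JFK, 5020, ORD), (30, 20, 40, JFK, 6890, ORD), (30, 20, 40, JFK, 7130, ORD), (30, 30, 38, MIA, 5020, MIA), (30, 30, 38, MIA, 6890, MIA), (30, 30, 38, MIA, 7130, MIA), (7, 28, 32, IAD, 8820, HND), (7, 28, 32, IAD, 8820, IAD), (9, 10, 38, SFO, 2650, MIA), (9, 10, 38, SFO, 3050, MIA), (9, 10, 38, SFO, 3080, MIA), (9, 10, 38, SFO, 550, MIA)}.
Filtering on hours >= 11 leaves {(30, 17, 32, DEN, 5020, HND), (30, 17, 32, DEN, 5020, IAD), (30, 17, 32, DEN, 6890, HND), (30, 17, 32, DEN, 6890, IAD), (30, 17, 32, DEN, 7130, HND), (30, 17, 32, DEN, 7130, IAD), (30, 20, 40, JFK, 5020, ORD), (30, 20, 40, JFK, 6890, ORD), (30, 20, 40, JFK, 7130, ORD), (30, 30, 38, MIA, 5020, MIA), (30, 30, 38, MIA, 6890, MIA), (30, 30, 38, MIA, 7130, MIA), (7, 28, 32, IAD, 8820, HND), (7, 28, 32, IAD, 8820, IAD)}.
Keep only column(s) fno, pid (10 duplicate(s) eliminated): {(30, 32), (30, 38), (30, 40), (7, 32)}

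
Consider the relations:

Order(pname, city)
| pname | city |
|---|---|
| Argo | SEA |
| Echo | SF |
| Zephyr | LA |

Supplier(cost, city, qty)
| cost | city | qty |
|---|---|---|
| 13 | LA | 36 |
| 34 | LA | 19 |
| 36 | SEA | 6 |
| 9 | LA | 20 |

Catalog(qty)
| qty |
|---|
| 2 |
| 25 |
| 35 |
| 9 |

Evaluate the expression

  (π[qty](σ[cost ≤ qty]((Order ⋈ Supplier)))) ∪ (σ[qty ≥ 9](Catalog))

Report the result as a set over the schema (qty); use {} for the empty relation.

Joining Order and Supplier on city yields {(Argo, SEA, 36, 6), (Zephyr, LA, 13, 36), (Zephyr, LA, 34, 19), (Zephyr, LA, 9, 20)}.
Filtering on cost ≤ qty leaves {(Zephyr, LA, 13, 36), (Zephyr, LA, 9, 20)}.
π[qty]: project onto (qty) → {20, 36}
Filtering on qty ≥ 9 leaves {25, 35, 9}.
Set union of the two operands is {20, 25, 35, 36, 9}.

{20, 25, 35, 36, 9}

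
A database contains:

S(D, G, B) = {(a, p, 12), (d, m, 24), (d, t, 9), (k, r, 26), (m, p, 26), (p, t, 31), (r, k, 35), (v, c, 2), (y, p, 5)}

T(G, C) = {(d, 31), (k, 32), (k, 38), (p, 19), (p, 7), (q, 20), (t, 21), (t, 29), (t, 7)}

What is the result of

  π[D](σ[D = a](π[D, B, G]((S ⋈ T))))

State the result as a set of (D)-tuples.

Natural join on G: {(a, p, 12, 19), (a, p, 12, 7), (d, t, 9, 21), (d, t, 9, 29), (d, t, 9, 7), (m, p, 26, 19), (m, p, 26, 7), (p, t, 31, 21), (p, t, 31, 29), (p, t, 31, 7), (r, k, 35, 32), (r, k, 35, 38), (y, p, 5, 19), (y, p, 5, 7)}
Keep only column(s) D, B, G (8 duplicate(s) eliminated): {(a, 12, p), (d, 9, t), (m, 26, p), (p, 31, t), (r, 35, k), (y, 5, p)}
σ[D = a]: keep tuples satisfying D = a → {(a, 12, p)}
Keep only column(s) D: {a}

{a}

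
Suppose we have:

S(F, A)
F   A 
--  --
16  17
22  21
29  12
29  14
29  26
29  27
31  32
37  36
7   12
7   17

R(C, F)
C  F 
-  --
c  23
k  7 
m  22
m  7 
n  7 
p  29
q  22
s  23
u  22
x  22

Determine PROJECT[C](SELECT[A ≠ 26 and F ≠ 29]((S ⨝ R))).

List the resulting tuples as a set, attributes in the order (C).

{k, m, n, q, u, x}

Joining S and R on F yields {(22, 21, m), (22, 21, q), (22, 21, u), (22, 21, x), (29, 12, p), (29, 14, p), (29, 26, p), (29, 27, p), (7, 12, k), (7, 12, m), (7, 12, n), (7, 17, k), (7, 17, m), (7, 17, n)}.
Selection A ≠ 26 and F ≠ 29: {(22, 21, m), (22, 21, q), (22, 21, u), (22, 21, x), (7, 12, k), (7, 12, m), (7, 12, n), (7, 17, k), (7, 17, m), (7, 17, n)}
Projecting to C (4 duplicate(s) eliminated): {k, m, n, q, u, x}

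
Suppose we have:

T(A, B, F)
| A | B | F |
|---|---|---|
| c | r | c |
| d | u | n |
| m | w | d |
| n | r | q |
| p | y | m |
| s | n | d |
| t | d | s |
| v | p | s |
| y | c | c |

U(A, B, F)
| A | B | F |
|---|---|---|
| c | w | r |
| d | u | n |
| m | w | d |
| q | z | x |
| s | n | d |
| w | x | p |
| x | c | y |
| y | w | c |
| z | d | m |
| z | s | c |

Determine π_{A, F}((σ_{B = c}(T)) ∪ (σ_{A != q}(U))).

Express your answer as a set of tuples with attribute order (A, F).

Apply σ_{B = c}; surviving tuples: {(y, c, c)}
Apply σ_{A != q}; surviving tuples: {(c, w, r), (d, u, n), (m, w, d), (s, n, d), (w, x, p), (x, c, y), (y, w, c), (z, d, m), (z, s, c)}
Union: {(y, c, c)} with {(c, w, r), (d, u, n), (m, w, d), (s, n, d), (w, x, p), (x, c, y), (y, w, c), (z, d, m), (z, s, c)} → {(c, w, r), (d, u, n), (m, w, d), (s, n, d), (w, x, p), (x, c, y), (y, c, c), (y, w, c), (z, d, m), (z, s, c)}
Keep only column(s) A, F (1 duplicate(s) eliminated): {(c, r), (d, n), (m, d), (s, d), (w, p), (x, y), (y, c), (z, c), (z, m)}

{(c, r), (d, n), (m, d), (s, d), (w, p), (x, y), (y, c), (z, c), (z, m)}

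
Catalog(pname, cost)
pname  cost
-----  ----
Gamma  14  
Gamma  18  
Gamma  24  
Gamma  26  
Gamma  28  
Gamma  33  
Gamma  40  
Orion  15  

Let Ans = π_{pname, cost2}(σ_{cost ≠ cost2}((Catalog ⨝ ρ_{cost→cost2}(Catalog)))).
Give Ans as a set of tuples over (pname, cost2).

ρ[cost→cost2]: schema becomes (pname, cost2); tuples unchanged.
Natural join on pname: {(Gamma, 14, 14), (Gamma, 14, 18), (Gamma, 14, 24), (Gamma, 14, 26), (Gamma, 14, 28), (Gamma, 14, 33), (Gamma, 14, 40), (Gamma, 18, 14), (Gamma, 18, 18), (Gamma, 18, 24), (Gamma, 18, 26), (Gamma, 18, 28), (Gamma, 18, 33), (Gamma, 18, 40), (Gamma, 24, 14), (Gamma, 24, 18), (Gamma, 24, 24), (Gamma, 24, 26), (Gamma, 24, 28), (Gamma, 24, 33), (Gamma, 24, 40), (Gamma, 26, 14), (Gamma, 26, 18), (Gamma, 26, 24), (Gamma, 26, 26), (Gamma, 26, 28), (Gamma, 26, 33), (Gamma, 26, 40), (Gamma, 28, 14), (Gamma, 28, 18), (Gamma, 28, 24), (Gamma, 28, 26), (Gamma, 28, 28), (Gamma, 28, 33), (Gamma, 28, 40), (Gamma, 33, 14), (Gamma, 33, 18), (Gamma, 33, 24), (Gamma, 33, 26), (Gamma, 33, 28), (Gamma, 33, 33), (Gamma, 33, 40), (Gamma, 40, 14), (Gamma, 40, 18), (Gamma, 40, 24), (Gamma, 40, 26), (Gamma, 40, 28), (Gamma, 40, 33), (Gamma, 40, 40), (Orion, 15, 15)}
Apply σ_{cost ≠ cost2}; surviving tuples: {(Gamma, 14, 18), (Gamma, 14, 24), (Gamma, 14, 26), (Gamma, 14, 28), (Gamma, 14, 33), (Gamma, 14, 40), (Gamma, 18, 14), (Gamma, 18, 24), (Gamma, 18, 26), (Gamma, 18, 28), (Gamma, 18, 33), (Gamma, 18, 40), (Gamma, 24, 14), (Gamma, 24, 18), (Gamma, 24, 26), (Gamma, 24, 28), (Gamma, 24, 33), (Gamma, 24, 40), (Gamma, 26, 14), (Gamma, 26, 18), (Gamma, 26, 24), (Gamma, 26, 28), (Gamma, 26, 33), (Gamma, 26, 40), (Gamma, 28, 14), (Gamma, 28, 18), (Gamma, 28, 24), (Gamma, 28, 26), (Gamma, 28, 33), (Gamma, 28, 40), (Gamma, 33, 14), (Gamma, 33, 18), (Gamma, 33, 24), (Gamma, 33, 26), (Gamma, 33, 28), (Gamma, 33, 40), (Gamma, 40, 14), (Gamma, 40, 18), (Gamma, 40, 24), (Gamma, 40, 26), (Gamma, 40, 28), (Gamma, 40, 33)}
π[pname, cost2]: project onto (pname, cost2) (35 duplicate(s) eliminated) → {(Gamma, 14), (Gamma, 18), (Gamma, 24), (Gamma, 26), (Gamma, 28), (Gamma, 33), (Gamma, 40)}

{(Gamma, 14), (Gamma, 18), (Gamma, 24), (Gamma, 26), (Gamma, 28), (Gamma, 33), (Gamma, 40)}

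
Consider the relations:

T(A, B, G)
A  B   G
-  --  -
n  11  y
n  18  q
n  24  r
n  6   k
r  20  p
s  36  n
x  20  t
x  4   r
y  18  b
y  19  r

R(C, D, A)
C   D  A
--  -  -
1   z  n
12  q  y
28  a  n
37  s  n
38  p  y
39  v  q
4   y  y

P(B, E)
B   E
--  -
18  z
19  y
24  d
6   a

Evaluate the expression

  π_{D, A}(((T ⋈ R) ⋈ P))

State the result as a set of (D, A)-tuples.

T ⋈ R (natural join on A): {(n, 11, y, 1, z), (n, 11, y, 28, a), (n, 11, y, 37, s), (n, 18, q, 1, z), (n, 18, q, 28, a), (n, 18, q, 37, s), (n, 24, r, 1, z), (n, 24, r, 28, a), (n, 24, r, 37, s), (n, 6, k, 1, z), (n, 6, k, 28, a), (n, 6, k, 37, s), (y, 18, b, 12, q), (y, 18, b, 38, p), (y, 18, b, 4, y), (y, 19, r, 12, q), (y, 19, r, 38, p), (y, 19, r, 4, y)}
(T ⋈ R) ⋈ P (natural join on B): {(n, 18, q, 1, z, z), (n, 18, q, 28, a, z), (n, 18, q, 37, s, z), (n, 24, r, 1, z, d), (n, 24, r, 28, a, d), (n, 24, r, 37, s, d), (n, 6, k, 1, z, a), (n, 6, k, 28, a, a), (n, 6, k, 37, s, a), (y, 18, b, 12, q, z), (y, 18, b, 38, p, z), (y, 18, b, 4, y, z), (y, 19, r, 12, q, y), (y, 19, r, 38, p, y), (y, 19, r, 4, y, y)}
Keep only column(s) D, A (9 duplicate(s) eliminated): {(a, n), (p, y), (q, y), (s, n), (y, y), (z, n)}

{(a, n), (p, y), (q, y), (s, n), (y, y), (z, n)}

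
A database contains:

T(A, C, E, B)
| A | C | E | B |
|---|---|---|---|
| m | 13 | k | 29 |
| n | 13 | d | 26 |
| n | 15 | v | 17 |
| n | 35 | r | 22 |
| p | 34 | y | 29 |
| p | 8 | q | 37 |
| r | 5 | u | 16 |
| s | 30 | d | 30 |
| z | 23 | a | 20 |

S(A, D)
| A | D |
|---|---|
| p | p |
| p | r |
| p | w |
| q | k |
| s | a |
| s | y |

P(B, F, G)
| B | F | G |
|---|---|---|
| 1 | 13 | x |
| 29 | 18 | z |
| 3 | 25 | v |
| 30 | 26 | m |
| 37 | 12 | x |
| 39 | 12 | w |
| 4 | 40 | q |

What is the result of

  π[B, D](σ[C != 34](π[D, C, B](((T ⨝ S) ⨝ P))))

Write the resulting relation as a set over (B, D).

Joining T and S on A yields {(p, 34, y, 29, p), (p, 34, y, 29, r), (p, 34, y, 29, w), (p, 8, q, 37, p), (p, 8, q, 37, r), (p, 8, q, 37, w), (s, 30, d, 30, a), (s, 30, d, 30, y)}.
Joining (T ⨝ S) and P on B yields {(p, 34, y, 29, p, 18, z), (p, 34, y, 29, r, 18, z), (p, 34, y, 29, w, 18, z), (p, 8, q, 37, p, 12, x), (p, 8, q, 37, r, 12, x), (p, 8, q, 37, w, 12, x), (s, 30, d, 30, a, 26, m), (s, 30, d, 30, y, 26, m)}.
Keep only column(s) D, C, B: {(a, 30, 30), (p, 34, 29), (p, 8, 37), (r, 34, 29), (r, 8, 37), (w, 34, 29), (w, 8, 37), (y, 30, 30)}
Filtering on C != 34 leaves {(a, 30, 30), (p, 8, 37), (r, 8, 37), (w, 8, 37), (y, 30, 30)}.
Keep only column(s) B, D: {(30, a), (30, y), (37, p), (37, r), (37, w)}

{(30, a), (30, y), (37, p), (37, r), (37, w)}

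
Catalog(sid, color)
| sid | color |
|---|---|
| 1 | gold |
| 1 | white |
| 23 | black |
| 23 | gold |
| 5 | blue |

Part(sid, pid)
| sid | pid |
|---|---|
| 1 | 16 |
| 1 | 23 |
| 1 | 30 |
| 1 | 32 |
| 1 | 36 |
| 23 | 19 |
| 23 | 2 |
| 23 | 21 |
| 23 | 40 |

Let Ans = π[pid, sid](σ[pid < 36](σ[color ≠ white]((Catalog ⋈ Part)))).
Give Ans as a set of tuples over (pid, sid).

{(16, 1), (19, 23), (2, 23), (21, 23), (23, 1), (30, 1), (32, 1)}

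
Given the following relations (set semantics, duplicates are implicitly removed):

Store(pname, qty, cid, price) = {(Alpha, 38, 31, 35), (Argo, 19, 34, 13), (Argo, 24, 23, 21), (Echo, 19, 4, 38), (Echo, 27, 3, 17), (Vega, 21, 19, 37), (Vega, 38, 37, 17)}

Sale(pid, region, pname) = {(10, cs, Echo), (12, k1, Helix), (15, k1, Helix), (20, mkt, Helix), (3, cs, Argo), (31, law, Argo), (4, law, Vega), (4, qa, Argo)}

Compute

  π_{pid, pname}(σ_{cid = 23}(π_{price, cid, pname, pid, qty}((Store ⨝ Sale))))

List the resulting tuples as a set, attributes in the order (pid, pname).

{(3, Argo), (31, Argo), (4, Argo)}

Natural join on pname: {(Argo, 19, 34, 13, 3, cs), (Argo, 19, 34, 13, 31, law), (Argo, 19, 34, 13, 4, qa), (Argo, 24, 23, 21, 3, cs), (Argo, 24, 23, 21, 31, law), (Argo, 24, 23, 21, 4, qa), (Echo, 19, 4, 38, 10, cs), (Echo, 27, 3, 17, 10, cs), (Vega, 21, 19, 37, 4, law), (Vega, 38, 37, 17, 4, law)}
Keep only column(s) price, cid, pname, pid, qty: {(13, 34, Argo, 3, 19), (13, 34, Argo, 31, 19), (13, 34, Argo, 4, 19), (17, 3, Echo, 10, 27), (17, 37, Vega, 4, 38), (21, 23, Argo, 3, 24), (21, 23, Argo, 31, 24), (21, 23, Argo, 4, 24), (37, 19, Vega, 4, 21), (38, 4, Echo, 10, 19)}
Apply σ_{cid = 23}; surviving tuples: {(21, 23, Argo, 3, 24), (21, 23, Argo, 31, 24), (21, 23, Argo, 4, 24)}
Keep only column(s) pid, pname: {(3, Argo), (31, Argo), (4, Argo)}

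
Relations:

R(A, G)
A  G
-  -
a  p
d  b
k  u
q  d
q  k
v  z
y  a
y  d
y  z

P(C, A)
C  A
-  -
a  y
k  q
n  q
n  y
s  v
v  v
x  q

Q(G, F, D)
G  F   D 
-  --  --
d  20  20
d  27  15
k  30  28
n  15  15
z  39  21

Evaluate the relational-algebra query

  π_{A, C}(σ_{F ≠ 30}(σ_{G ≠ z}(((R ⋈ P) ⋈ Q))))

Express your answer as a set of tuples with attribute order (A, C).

Natural join on A: {(q, d, k), (q, d, n), (q, d, x), (q, k, k), (q, k, n), (q, k, x), (v, z, s), (v, z, v), (y, a, a), (y, a, n), (y, d, a), (y, d, n), (y, z, a), (y, z, n)}
Natural join on G: {(q, d, k, 20, 20), (q, d, k, 27, 15), (q, d, n, 20, 20), (q, d, n, 27, 15), (q, d, x, 20, 20), (q, d, x, 27, 15), (q, k, k, 30, 28), (q, k, n, 30, 28), (q, k, x, 30, 28), (v, z, s, 39, 21), (v, z, v, 39, 21), (y, d, a, 20, 20), (y, d, a, 27, 15), (y, d, n, 20, 20), (y, d, n, 27, 15), (y, z, a, 39, 21), (y, z, n, 39, 21)}
σ[G ≠ z]: keep tuples satisfying G ≠ z → {(q, d, k, 20, 20), (q, d, k, 27, 15), (q, d, n, 20, 20), (q, d, n, 27, 15), (q, d, x, 20, 20), (q, d, x, 27, 15), (q, k, k, 30, 28), (q, k, n, 30, 28), (q, k, x, 30, 28), (y, d, a, 20, 20), (y, d, a, 27, 15), (y, d, n, 20, 20), (y, d, n, 27, 15)}
σ[F ≠ 30]: keep tuples satisfying F ≠ 30 → {(q, d, k, 20, 20), (q, d, k, 27, 15), (q, d, n, 20, 20), (q, d, n, 27, 15), (q, d, x, 20, 20), (q, d, x, 27, 15), (y, d, a, 20, 20), (y, d, a, 27, 15), (y, d, n, 20, 20), (y, d, n, 27, 15)}
Projecting to A, C (5 duplicate(s) eliminated): {(q, k), (q, n), (q, x), (y, a), (y, n)}

{(q, k), (q, n), (q, x), (y, a), (y, n)}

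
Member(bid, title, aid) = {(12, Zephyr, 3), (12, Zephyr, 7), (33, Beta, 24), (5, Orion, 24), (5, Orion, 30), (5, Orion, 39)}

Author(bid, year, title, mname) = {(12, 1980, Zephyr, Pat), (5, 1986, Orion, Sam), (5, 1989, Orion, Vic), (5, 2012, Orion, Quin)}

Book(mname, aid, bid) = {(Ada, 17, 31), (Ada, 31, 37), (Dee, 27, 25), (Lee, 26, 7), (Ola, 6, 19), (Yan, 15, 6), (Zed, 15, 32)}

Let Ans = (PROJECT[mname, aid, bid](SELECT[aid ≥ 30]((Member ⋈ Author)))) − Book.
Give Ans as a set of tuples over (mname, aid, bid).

{(Quin, 30, 5), (Quin, 39, 5), (Sam, 30, 5), (Sam, 39, 5), (Vic, 30, 5), (Vic, 39, 5)}

Member ⋈ Author (natural join on bid, title): {(12, Zephyr, 3, 1980, Pat), (12, Zephyr, 7, 1980, Pat), (5, Orion, 24, 1986, Sam), (5, Orion, 24, 1989, Vic), (5, Orion, 24, 2012, Quin), (5, Orion, 30, 1986, Sam), (5, Orion, 30, 1989, Vic), (5, Orion, 30, 2012, Quin), (5, Orion, 39, 1986, Sam), (5, Orion, 39, 1989, Vic), (5, Orion, 39, 2012, Quin)}
Apply σ_{aid ≥ 30}; surviving tuples: {(5, Orion, 30, 1986, Sam), (5, Orion, 30, 1989, Vic), (5, Orion, 30, 2012, Quin), (5, Orion, 39, 1986, Sam), (5, Orion, 39, 1989, Vic), (5, Orion, 39, 2012, Quin)}
π_{mname, aid, bid} gives {(Quin, 30, 5), (Quin, 39, 5), (Sam, 30, 5), (Sam, 39, 5), (Vic, 30, 5), (Vic, 39, 5)}.
Taking the difference: {(Quin, 30, 5), (Quin, 39, 5), (Sam, 30, 5), (Sam, 39, 5), (Vic, 30, 5), (Vic, 39, 5)}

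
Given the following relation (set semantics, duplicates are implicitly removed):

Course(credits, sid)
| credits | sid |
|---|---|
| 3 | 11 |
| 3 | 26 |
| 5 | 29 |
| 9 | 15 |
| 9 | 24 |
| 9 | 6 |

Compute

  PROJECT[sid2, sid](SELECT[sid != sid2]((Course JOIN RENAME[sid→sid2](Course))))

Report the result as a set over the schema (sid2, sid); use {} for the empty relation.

ρ[sid→sid2]: schema becomes (credits, sid2); tuples unchanged.
Course ⋈ RENAME[sid→sid2](Course) (natural join on credits): {(3, 11, 11), (3, 11, 26), (3, 26, 11), (3, 26, 26), (5, 29, 29), (9, 15, 15), (9, 15, 24), (9, 15, 6), (9, 24, 15), (9, 24, 24), (9, 24, 6), (9, 6, 15), (9, 6, 24), (9, 6, 6)}
σ[sid != sid2]: keep tuples satisfying sid != sid2 → {(3, 11, 26), (3, 26, 11), (9, 15, 24), (9, 15, 6), (9, 24, 15), (9, 24, 6), (9, 6, 15), (9, 6, 24)}
Keep only column(s) sid2, sid: {(11, 26), (15, 24), (15, 6), (24, 15), (24, 6), (26, 11), (6, 15), (6, 24)}

{(11, 26), (15, 24), (15, 6), (24, 15), (24, 6), (26, 11), (6, 15), (6, 24)}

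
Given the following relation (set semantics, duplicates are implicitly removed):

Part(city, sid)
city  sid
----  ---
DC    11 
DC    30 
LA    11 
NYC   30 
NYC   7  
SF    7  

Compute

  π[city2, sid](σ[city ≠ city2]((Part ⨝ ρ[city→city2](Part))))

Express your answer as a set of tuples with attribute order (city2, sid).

ρ[city→city2]: schema becomes (city2, sid); tuples unchanged.
Part ⋈ ρ[city→city2](Part) (natural join on sid): {(DC, 11, DC), (DC, 11, LA), (DC, 30, DC), (DC, 30, NYC), (LA, 11, DC), (LA, 11, LA), (NYC, 30, DC), (NYC, 30, NYC), (NYC, 7, NYC), (NYC, 7, SF), (SF, 7, NYC), (SF, 7, SF)}
σ[city ≠ city2]: keep tuples satisfying city ≠ city2 → {(DC, 11, LA), (DC, 30, NYC), (LA, 11, DC), (NYC, 30, DC), (NYC, 7, SF), (SF, 7, NYC)}
Keep only column(s) city2, sid: {(DC, 11), (DC, 30), (LA, 11), (NYC, 30), (NYC, 7), (SF, 7)}

{(DC, 11), (DC, 30), (LA, 11), (NYC, 30), (NYC, 7), (SF, 7)}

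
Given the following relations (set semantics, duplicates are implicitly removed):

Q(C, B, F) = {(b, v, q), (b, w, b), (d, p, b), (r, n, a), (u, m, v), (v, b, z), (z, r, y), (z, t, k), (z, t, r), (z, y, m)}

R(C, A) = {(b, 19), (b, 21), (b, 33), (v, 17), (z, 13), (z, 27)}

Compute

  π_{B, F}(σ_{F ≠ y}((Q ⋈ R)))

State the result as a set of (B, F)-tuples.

Natural join on C: {(b, v, q, 19), (b, v, q, 21), (b, v, q, 33), (b, w, b, 19), (b, w, b, 21), (b, w, b, 33), (v, b, z, 17), (z, r, y, 13), (z, r, y, 27), (z, t, k, 13), (z, t, k, 27), (z, t, r, 13), (z, t, r, 27), (z, y, m, 13), (z, y, m, 27)}
σ[F ≠ y]: keep tuples satisfying F ≠ y → {(b, v, q, 19), (b, v, q, 21), (b, v, q, 33), (b, w, b, 19), (b, w, b, 21), (b, w, b, 33), (v, b, z, 17), (z, t, k, 13), (z, t, k, 27), (z, t, r, 13), (z, t, r, 27), (z, y, m, 13), (z, y, m, 27)}
π[B, F]: project onto (B, F) (7 duplicate(s) eliminated) → {(b, z), (t, k), (t, r), (v, q), (w, b), (y, m)}

{(b, z), (t, k), (t, r), (v, q), (w, b), (y, m)}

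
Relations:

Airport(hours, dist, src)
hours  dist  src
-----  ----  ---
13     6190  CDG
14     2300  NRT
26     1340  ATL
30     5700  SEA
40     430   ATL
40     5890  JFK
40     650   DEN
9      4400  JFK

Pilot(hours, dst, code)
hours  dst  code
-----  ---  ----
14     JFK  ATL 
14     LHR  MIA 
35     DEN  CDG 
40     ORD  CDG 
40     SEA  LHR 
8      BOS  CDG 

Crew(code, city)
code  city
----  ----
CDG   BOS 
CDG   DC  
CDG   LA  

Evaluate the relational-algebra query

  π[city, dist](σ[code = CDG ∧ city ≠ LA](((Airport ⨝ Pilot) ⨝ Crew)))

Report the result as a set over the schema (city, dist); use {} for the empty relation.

Joining Airport and Pilot on hours yields {(14, 2300, NRT, JFK, ATL), (14, 2300, NRT, LHR, MIA), (40, 430, ATL, ORD, CDG), (40, 430, ATL, SEA, LHR), (40, 5890, JFK, ORD, CDG), (40, 5890, JFK, SEA, LHR), (40, 650, DEN, ORD, CDG), (40, 650, DEN, SEA, LHR)}.
Joining (Airport ⨝ Pilot) and Crew on code yields {(40, 430, ATL, ORD, CDG, BOS), (40, 430, ATL, ORD, CDG, DC), (40, 430, ATL, ORD, CDG, LA), (40, 5890, JFK, ORD, CDG, BOS), (40, 5890, JFK, ORD, CDG, DC), (40, 5890, JFK, ORD, CDG, LA), (40, 650, DEN, ORD, CDG, BOS), (40, 650, DEN, ORD, CDG, DC), (40, 650, DEN, ORD, CDG, LA)}.
σ[code = CDG ∧ city ≠ LA]: keep tuples satisfying code = CDG ∧ city ≠ LA → {(40, 430, ATL, ORD, CDG, BOS), (40, 430, ATL, ORD, CDG, DC), (40, 5890, JFK, ORD, CDG, BOS), (40, 5890, JFK, ORD, CDG, DC), (40, 650, DEN, ORD, CDG, BOS), (40, 650, DEN, ORD, CDG, DC)}
Keep only column(s) city, dist: {(BOS, 430), (BOS, 5890), (BOS, 650), (DC, 430), (DC, 5890), (DC, 650)}

{(BOS, 430), (BOS, 5890), (BOS, 650), (DC, 430), (DC, 5890), (DC, 650)}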